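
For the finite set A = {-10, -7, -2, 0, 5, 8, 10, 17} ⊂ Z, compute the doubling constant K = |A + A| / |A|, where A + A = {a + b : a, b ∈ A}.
K = |A + A| / |A| = 28/8 = 7/2

Enumerate A + A = {a + b : a, b ∈ A}. With |A| = 8, there are |A|^2 = 64 ordered sum pairs; collecting distinct values, A + A = {-20, -17, -14, -12, -10, -9, -7, -5, -4, -2, 0, 1, 3, 5, 6, 7, 8, 10, 13, 15, 16, 17, 18, 20, 22, 25, 27, 34}, so |A + A| = 28. Thus K = 28/8 = 7/2. For comparison, the minimum possible |A + A| over all 8-element sets is 2·8 − 1 = 15 (so min K = 15/8), attained only by arithmetic progressions.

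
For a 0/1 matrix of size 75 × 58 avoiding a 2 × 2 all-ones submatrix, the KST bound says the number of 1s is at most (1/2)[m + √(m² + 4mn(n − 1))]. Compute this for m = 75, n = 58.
z(75, 58; 2, 2) ≤ (1/2)[75 + √(75² + 4·75·58·57)] = (1/2)[75 + √997425] = 536.8558

Kővári–Sós–Turán: let r_1, ..., r_75 be the row sums and z = Σ r_i the total number of 1s. Each pair of columns can share at most one row with both entries 1 (else a 2×2 all-ones block appears), so Σ_i C(r_i, 2) ≤ C(58, 2) = 1653. By convexity Σ_i C(r_i, 2) ≥ 75·C(z/75, 2) = z(z − 75)/(2·75), giving z² − 75z − 75·58·57 ≤ 0 and hence z ≤ (1/2)[75 + √(5625 + 4·247950)] = (1/2)[75 + √997425] ≈ (1/2)(75 + 998.7117) = 536.8558.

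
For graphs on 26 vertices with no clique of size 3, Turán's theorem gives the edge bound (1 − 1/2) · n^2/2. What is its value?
Turán density bound = (1/2) · 26^2/2 = 169

Turán's theorem: ex(n, K_{r+1}) is achieved by the complete r-partite Turán graph T(n, r) with parts as balanced as possible, and is at most (1 − 1/r) · n^2/2. For r = 2, n = 26: the density bound is (1/2) · 676/2 = 169. Since 2 ∣ 26, the Turán graph T(26, 2) has parts of equal size 13, and its edge count e(T(26, 2)) = 169 attains the density bound exactly.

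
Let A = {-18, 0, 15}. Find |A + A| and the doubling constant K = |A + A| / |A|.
K = |A + A| / |A| = 6/3 = 2

Enumerate A + A = {a + b : a, b ∈ A}. With |A| = 3, there are |A|^2 = 9 ordered sum pairs; collecting distinct values, A + A = {-36, -18, -3, 0, 15, 30}, so |A + A| = 6. Thus K = 6/3 = 2. For comparison, the minimum possible |A + A| over all 3-element sets is 2·3 − 1 = 5 (so min K = 5/3), attained only by arithmetic progressions.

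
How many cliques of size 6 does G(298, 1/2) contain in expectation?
E[# K_6] = C(298, 6) · (1/2)^C(6, 2) = 924631947162 / 2^15 = 462315973581/16384 ≈ 28217527.684387

For each 6-subset S of vertices (there are C(298, 6) = 924631947162 such S), let X_S = 1 if S induces a K_6 (all C(6, 2) = 15 edges present). Then P(X_S = 1) = (1/2)^15 = 1/32768. By linearity of expectation, E[# K_6] = C(298, 6) · (1/2)^15 = 924631947162 / 32768 = 462315973581/16384 ≈ 28217527.684387.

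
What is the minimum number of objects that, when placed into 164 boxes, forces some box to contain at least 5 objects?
n = (5 − 1)·164 + 1 = 657

By the generalised pigeonhole principle, to guarantee some box contains ≥ r objects we need more than (r − 1) · k objects total. Threshold: n = (r − 1) · k + 1. With r = 5 and k = 164: n = 4 · 164 + 1 = 656 + 1 = 657. For n = 656 = 4 · 164, we can put exactly 4 objects in every box, avoiding 5 in any single one — so 657 is tight.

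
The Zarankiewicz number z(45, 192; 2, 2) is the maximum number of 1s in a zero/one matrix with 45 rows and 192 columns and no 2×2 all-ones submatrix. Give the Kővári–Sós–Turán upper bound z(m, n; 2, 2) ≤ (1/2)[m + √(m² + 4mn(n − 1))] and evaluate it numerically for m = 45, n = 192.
z(45, 192; 2, 2) ≤ (1/2)[45 + √(45² + 4·45·192·191)] = (1/2)[45 + √6602985] = 1307.3137

Kővári–Sós–Turán: let r_1, ..., r_45 be the row sums and z = Σ r_i the total number of 1s. Each pair of columns can share at most one row with both entries 1 (else a 2×2 all-ones block appears), so Σ_i C(r_i, 2) ≤ C(192, 2) = 18336. By convexity Σ_i C(r_i, 2) ≥ 45·C(z/45, 2) = z(z − 45)/(2·45), giving z² − 45z − 45·192·191 ≤ 0 and hence z ≤ (1/2)[45 + √(2025 + 4·1650240)] = (1/2)[45 + √6602985] ≈ (1/2)(45 + 2569.6274) = 1307.3137.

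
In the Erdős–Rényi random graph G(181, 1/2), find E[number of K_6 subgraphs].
E[# K_6] = C(181, 6) · (1/2)^C(6, 2) = 44913567336 / 2^15 = 5614195917/4096 ≈ 1370653.300049

For each 6-subset S of vertices (there are C(181, 6) = 44913567336 such S), let X_S = 1 if S induces a K_6 (all C(6, 2) = 15 edges present). Then P(X_S = 1) = (1/2)^15 = 1/32768. By linearity of expectation, E[# K_6] = C(181, 6) · (1/2)^15 = 44913567336 / 32768 = 5614195917/4096 ≈ 1370653.300049.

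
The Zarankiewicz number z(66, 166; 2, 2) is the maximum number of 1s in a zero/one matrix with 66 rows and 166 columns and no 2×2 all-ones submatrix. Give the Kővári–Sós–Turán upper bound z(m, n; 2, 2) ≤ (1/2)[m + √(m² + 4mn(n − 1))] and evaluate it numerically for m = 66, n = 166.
z(66, 166; 2, 2) ≤ (1/2)[66 + √(66² + 4·66·166·165)] = (1/2)[66 + √7235316] = 1377.9271

Kővári–Sós–Turán: let r_1, ..., r_66 be the row sums and z = Σ r_i the total number of 1s. Each pair of columns can share at most one row with both entries 1 (else a 2×2 all-ones block appears), so Σ_i C(r_i, 2) ≤ C(166, 2) = 13695. By convexity Σ_i C(r_i, 2) ≥ 66·C(z/66, 2) = z(z − 66)/(2·66), giving z² − 66z − 66·166·165 ≤ 0 and hence z ≤ (1/2)[66 + √(4356 + 4·1807740)] = (1/2)[66 + √7235316] ≈ (1/2)(66 + 2689.8543) = 1377.9271.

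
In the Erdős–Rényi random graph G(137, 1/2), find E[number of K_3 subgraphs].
E[# K_3] = C(137, 3) · (1/2)^C(3, 2) = 419220 / 2^3 = 104805/2 = 52402.5

For each 3-subset S of vertices (there are C(137, 3) = 419220 such S), let X_S = 1 if S induces a K_3 (all C(3, 2) = 3 edges present). Then P(X_S = 1) = (1/2)^3 = 1/8. By linearity of expectation, E[# K_3] = C(137, 3) · (1/2)^3 = 419220 / 8 = 104805/2 = 52402.5.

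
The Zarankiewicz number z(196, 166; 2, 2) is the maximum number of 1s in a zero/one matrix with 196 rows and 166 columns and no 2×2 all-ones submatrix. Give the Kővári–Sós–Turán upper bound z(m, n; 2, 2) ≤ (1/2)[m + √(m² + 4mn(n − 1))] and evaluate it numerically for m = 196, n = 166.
z(196, 166; 2, 2) ≤ (1/2)[196 + √(196² + 4·196·166·165)] = (1/2)[196 + √21512176] = 2417.061

Kővári–Sós–Turán: let r_1, ..., r_196 be the row sums and z = Σ r_i the total number of 1s. Each pair of columns can share at most one row with both entries 1 (else a 2×2 all-ones block appears), so Σ_i C(r_i, 2) ≤ C(166, 2) = 13695. By convexity Σ_i C(r_i, 2) ≥ 196·C(z/196, 2) = z(z − 196)/(2·196), giving z² − 196z − 196·166·165 ≤ 0 and hence z ≤ (1/2)[196 + √(38416 + 4·5368440)] = (1/2)[196 + √21512176] ≈ (1/2)(196 + 4638.122) = 2417.061.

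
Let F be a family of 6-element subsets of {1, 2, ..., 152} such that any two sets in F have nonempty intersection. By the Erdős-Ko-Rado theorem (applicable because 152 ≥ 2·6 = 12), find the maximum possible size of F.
max |F| = C(151, 5) = 611860305

Erdős-Ko-Rado (1961): when n ≥ 2k, max |F| = C(n−1, k−1). The bound is attained by the star {A : i ∈ A} for any fixed i ∈ [n]. Here C(152−1, 6−1) = C(151, 5) = 611860305.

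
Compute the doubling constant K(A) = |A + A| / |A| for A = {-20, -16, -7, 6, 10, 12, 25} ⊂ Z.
K = |A + A| / |A| = 24/7

Enumerate A + A = {a + b : a, b ∈ A}. With |A| = 7, there are |A|^2 = 49 ordered sum pairs; collecting distinct values, A + A = {-40, -36, -32, -27, -23, -14, -10, -8, -6, -4, -1, 3, 5, 9, 12, 16, 18, 20, 22, 24, 31, 35, 37, 50}, so |A + A| = 24. Thus K = 24/7. For comparison, the minimum possible |A + A| over all 7-element sets is 2·7 − 1 = 13 (so min K = 13/7), attained only by arithmetic progressions.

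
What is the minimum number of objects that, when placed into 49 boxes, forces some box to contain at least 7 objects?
n = (7 − 1)·49 + 1 = 295

By the generalised pigeonhole principle, to guarantee some box contains ≥ r objects we need more than (r − 1) · k objects total. Threshold: n = (r − 1) · k + 1. With r = 7 and k = 49: n = 6 · 49 + 1 = 294 + 1 = 295. For n = 294 = 6 · 49, we can put exactly 6 objects in every box, avoiding 7 in any single one — so 295 is tight.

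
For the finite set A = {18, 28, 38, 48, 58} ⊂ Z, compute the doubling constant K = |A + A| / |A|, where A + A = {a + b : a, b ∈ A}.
K = |A + A| / |A| = 9/5

Enumerate A + A = {a + b : a, b ∈ A}. With |A| = 5, there are |A|^2 = 25 ordered sum pairs; collecting distinct values, A + A = {36, 46, 56, 66, 76, 86, 96, 106, 116}, so |A + A| = 9. Thus K = 9/5. Here |A + A| = 2|A| − 1 = 9, the minimum possible — so K = 9/5 is minimal, which holds iff A is an arithmetic progression.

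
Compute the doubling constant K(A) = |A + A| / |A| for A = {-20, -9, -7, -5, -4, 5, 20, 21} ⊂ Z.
K = |A + A| / |A| = 32/8 = 4

Enumerate A + A = {a + b : a, b ∈ A}. With |A| = 8, there are |A|^2 = 64 ordered sum pairs; collecting distinct values, A + A = {-40, -29, -27, -25, -24, -18, -16, -15, -14, -13, -12, -11, -10, -9, -8, -4, -2, 0, 1, 10, 11, 12, 13, 14, 15, 16, 17, 25, 26, 40, 41, 42}, so |A + A| = 32. Thus K = 32/8 = 4. For comparison, the minimum possible |A + A| over all 8-element sets is 2·8 − 1 = 15 (so min K = 15/8), attained only by arithmetic progressions.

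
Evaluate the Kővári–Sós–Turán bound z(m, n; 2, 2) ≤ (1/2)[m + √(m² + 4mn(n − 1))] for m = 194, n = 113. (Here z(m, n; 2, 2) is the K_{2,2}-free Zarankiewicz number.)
z(194, 113; 2, 2) ≤ (1/2)[194 + √(194² + 4·194·113·112)] = (1/2)[194 + √9858692] = 1666.9277

Kővári–Sós–Turán: let r_1, ..., r_194 be the row sums and z = Σ r_i the total number of 1s. Each pair of columns can share at most one row with both entries 1 (else a 2×2 all-ones block appears), so Σ_i C(r_i, 2) ≤ C(113, 2) = 6328. By convexity Σ_i C(r_i, 2) ≥ 194·C(z/194, 2) = z(z − 194)/(2·194), giving z² − 194z − 194·113·112 ≤ 0 and hence z ≤ (1/2)[194 + √(37636 + 4·2455264)] = (1/2)[194 + √9858692] ≈ (1/2)(194 + 3139.8554) = 1666.9277.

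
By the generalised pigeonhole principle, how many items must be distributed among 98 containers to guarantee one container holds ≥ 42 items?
n = (42 − 1)·98 + 1 = 4019

By the generalised pigeonhole principle, to guarantee some box contains ≥ r objects we need more than (r − 1) · k objects total. Threshold: n = (r − 1) · k + 1. With r = 42 and k = 98: n = 41 · 98 + 1 = 4018 + 1 = 4019. For n = 4018 = 41 · 98, we can put exactly 41 objects in every box, avoiding 42 in any single one — so 4019 is tight.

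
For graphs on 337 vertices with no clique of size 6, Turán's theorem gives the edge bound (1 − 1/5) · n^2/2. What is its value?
Turán density bound = (4/5) · 337^2/2 = 227138/5 ≈ 45427.6

Turán's theorem: ex(n, K_{r+1}) is achieved by the complete r-partite Turán graph T(n, r) with parts as balanced as possible, and is at most (1 − 1/r) · n^2/2. For r = 5, n = 337: the density bound is (4/5) · 113569/2 = 227138/5 ≈ 45427.6. The integer-valued extremum is e(T(337, 5)) = 45427, which is strictly less than the density bound 227138/5 since 5 ∤ 337 (the parts of T(337, 5) cannot all be equal).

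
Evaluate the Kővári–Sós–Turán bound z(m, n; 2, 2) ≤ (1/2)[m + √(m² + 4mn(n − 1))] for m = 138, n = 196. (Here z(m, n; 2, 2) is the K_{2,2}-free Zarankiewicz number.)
z(138, 196; 2, 2) ≤ (1/2)[138 + √(138² + 4·138·196·195)] = (1/2)[138 + √21116484] = 2366.6338

Kővári–Sós–Turán: let r_1, ..., r_138 be the row sums and z = Σ r_i the total number of 1s. Each pair of columns can share at most one row with both entries 1 (else a 2×2 all-ones block appears), so Σ_i C(r_i, 2) ≤ C(196, 2) = 19110. By convexity Σ_i C(r_i, 2) ≥ 138·C(z/138, 2) = z(z − 138)/(2·138), giving z² − 138z − 138·196·195 ≤ 0 and hence z ≤ (1/2)[138 + √(19044 + 4·5274360)] = (1/2)[138 + √21116484] ≈ (1/2)(138 + 4595.2676) = 2366.6338.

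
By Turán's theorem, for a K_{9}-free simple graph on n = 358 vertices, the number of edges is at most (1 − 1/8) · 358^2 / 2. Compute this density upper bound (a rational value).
Turán density bound = (7/8) · 358^2/2 = 224287/4 ≈ 56071.75

Turán's theorem: ex(n, K_{r+1}) is achieved by the complete r-partite Turán graph T(n, r) with parts as balanced as possible, and is at most (1 − 1/r) · n^2/2. For r = 8, n = 358: the density bound is (7/8) · 128164/2 = 224287/4 ≈ 56071.75. The integer-valued extremum is e(T(358, 8)) = 56071, which is strictly less than the density bound 224287/4 since 8 ∤ 358 (the parts of T(358, 8) cannot all be equal).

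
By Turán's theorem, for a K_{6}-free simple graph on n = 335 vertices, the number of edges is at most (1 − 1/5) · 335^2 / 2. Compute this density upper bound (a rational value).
Turán density bound = (4/5) · 335^2/2 = 44890

Turán's theorem: ex(n, K_{r+1}) is achieved by the complete r-partite Turán graph T(n, r) with parts as balanced as possible, and is at most (1 − 1/r) · n^2/2. For r = 5, n = 335: the density bound is (4/5) · 112225/2 = 44890. Since 5 ∣ 335, the Turán graph T(335, 5) has parts of equal size 67, and its edge count e(T(335, 5)) = 44890 attains the density bound exactly.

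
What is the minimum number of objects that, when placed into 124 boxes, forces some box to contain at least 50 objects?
n = (50 − 1)·124 + 1 = 6077

By the generalised pigeonhole principle, to guarantee some box contains ≥ r objects we need more than (r − 1) · k objects total. Threshold: n = (r − 1) · k + 1. With r = 50 and k = 124: n = 49 · 124 + 1 = 6076 + 1 = 6077. For n = 6076 = 49 · 124, we can put exactly 49 objects in every box, avoiding 50 in any single one — so 6077 is tight.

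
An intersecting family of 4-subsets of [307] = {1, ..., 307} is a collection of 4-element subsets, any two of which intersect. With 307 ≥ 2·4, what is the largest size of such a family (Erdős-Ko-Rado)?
max |F| = C(306, 3) = 4728720

Erdős-Ko-Rado (1961): when n ≥ 2k, max |F| = C(n−1, k−1). The bound is attained by the star {A : i ∈ A} for any fixed i ∈ [n]. Here C(307−1, 4−1) = C(306, 3) = 4728720.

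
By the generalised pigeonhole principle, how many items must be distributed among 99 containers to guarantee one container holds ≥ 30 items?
n = (30 − 1)·99 + 1 = 2872

By the generalised pigeonhole principle, to guarantee some box contains ≥ r objects we need more than (r − 1) · k objects total. Threshold: n = (r − 1) · k + 1. With r = 30 and k = 99: n = 29 · 99 + 1 = 2871 + 1 = 2872. For n = 2871 = 29 · 99, we can put exactly 29 objects in every box, avoiding 30 in any single one — so 2872 is tight.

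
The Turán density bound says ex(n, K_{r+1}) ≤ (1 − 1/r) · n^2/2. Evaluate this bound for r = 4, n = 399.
Turán density bound = (3/4) · 399^2/2 = 477603/8 ≈ 59700.375

Turán's theorem: ex(n, K_{r+1}) is achieved by the complete r-partite Turán graph T(n, r) with parts as balanced as possible, and is at most (1 − 1/r) · n^2/2. For r = 4, n = 399: the density bound is (3/4) · 159201/2 = 477603/8 ≈ 59700.375. The integer-valued extremum is e(T(399, 4)) = 59700, which is strictly less than the density bound 477603/8 since 4 ∤ 399 (the parts of T(399, 4) cannot all be equal).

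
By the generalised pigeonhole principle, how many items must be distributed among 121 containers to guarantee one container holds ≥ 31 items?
n = (31 − 1)·121 + 1 = 3631

By the generalised pigeonhole principle, to guarantee some box contains ≥ r objects we need more than (r − 1) · k objects total. Threshold: n = (r − 1) · k + 1. With r = 31 and k = 121: n = 30 · 121 + 1 = 3630 + 1 = 3631. For n = 3630 = 30 · 121, we can put exactly 30 objects in every box, avoiding 31 in any single one — so 3631 is tight.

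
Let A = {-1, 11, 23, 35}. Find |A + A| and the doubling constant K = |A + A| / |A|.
K = |A + A| / |A| = 7/4

Enumerate A + A = {a + b : a, b ∈ A}. With |A| = 4, there are |A|^2 = 16 ordered sum pairs; collecting distinct values, A + A = {-2, 10, 22, 34, 46, 58, 70}, so |A + A| = 7. Thus K = 7/4. Here |A + A| = 2|A| − 1 = 7, the minimum possible — so K = 7/4 is minimal, which holds iff A is an arithmetic progression.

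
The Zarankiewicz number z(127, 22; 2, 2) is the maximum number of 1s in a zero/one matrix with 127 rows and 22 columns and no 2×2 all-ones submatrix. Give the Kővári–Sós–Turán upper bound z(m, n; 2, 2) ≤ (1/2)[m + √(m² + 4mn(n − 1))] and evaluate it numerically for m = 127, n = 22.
z(127, 22; 2, 2) ≤ (1/2)[127 + √(127² + 4·127·22·21)] = (1/2)[127 + √250825] = 313.9122

Kővári–Sós–Turán: let r_1, ..., r_127 be the row sums and z = Σ r_i the total number of 1s. Each pair of columns can share at most one row with both entries 1 (else a 2×2 all-ones block appears), so Σ_i C(r_i, 2) ≤ C(22, 2) = 231. By convexity Σ_i C(r_i, 2) ≥ 127·C(z/127, 2) = z(z − 127)/(2·127), giving z² − 127z − 127·22·21 ≤ 0 and hence z ≤ (1/2)[127 + √(16129 + 4·58674)] = (1/2)[127 + √250825] ≈ (1/2)(127 + 500.8243) = 313.9122.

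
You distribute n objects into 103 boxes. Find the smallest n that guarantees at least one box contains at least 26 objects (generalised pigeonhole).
n = (26 − 1)·103 + 1 = 2576

By the generalised pigeonhole principle, to guarantee some box contains ≥ r objects we need more than (r − 1) · k objects total. Threshold: n = (r − 1) · k + 1. With r = 26 and k = 103: n = 25 · 103 + 1 = 2575 + 1 = 2576. For n = 2575 = 25 · 103, we can put exactly 25 objects in every box, avoiding 26 in any single one — so 2576 is tight.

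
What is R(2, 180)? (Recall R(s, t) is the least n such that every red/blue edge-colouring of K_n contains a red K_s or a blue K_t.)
R(2, 180) = 180

R(2, k) = k for all k ≥ 2: in a 2-colouring of K_k, either some edge is red (a red K_2) or all edges are blue (a blue K_k). And K_{179} coloured all-blue has no blue K_180, so R(2, 180) > 179. Hence R(2, 180) = 180.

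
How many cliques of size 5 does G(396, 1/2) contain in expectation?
E[# K_5] = C(396, 5) · (1/2)^C(5, 2) = 79119926424 / 2^10 = 9889990803/128 = 77265553.1484375

For each 5-subset S of vertices (there are C(396, 5) = 79119926424 such S), let X_S = 1 if S induces a K_5 (all C(5, 2) = 10 edges present). Then P(X_S = 1) = (1/2)^10 = 1/1024. By linearity of expectation, E[# K_5] = C(396, 5) · (1/2)^10 = 79119926424 / 1024 = 9889990803/128 = 77265553.1484375.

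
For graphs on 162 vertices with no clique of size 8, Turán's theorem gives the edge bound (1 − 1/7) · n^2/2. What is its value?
Turán density bound = (6/7) · 162^2/2 = 78732/7 ≈ 11247.4286

Turán's theorem: ex(n, K_{r+1}) is achieved by the complete r-partite Turán graph T(n, r) with parts as balanced as possible, and is at most (1 − 1/r) · n^2/2. For r = 7, n = 162: the density bound is (6/7) · 26244/2 = 78732/7 ≈ 11247.4286. The integer-valued extremum is e(T(162, 7)) = 11247, which is strictly less than the density bound 78732/7 since 7 ∤ 162 (the parts of T(162, 7) cannot all be equal).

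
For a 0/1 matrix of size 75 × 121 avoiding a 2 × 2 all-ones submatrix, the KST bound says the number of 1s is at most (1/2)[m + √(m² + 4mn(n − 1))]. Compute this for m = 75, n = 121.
z(75, 121; 2, 2) ≤ (1/2)[75 + √(75² + 4·75·121·120)] = (1/2)[75 + √4361625] = 1081.7252

Kővári–Sós–Turán: let r_1, ..., r_75 be the row sums and z = Σ r_i the total number of 1s. Each pair of columns can share at most one row with both entries 1 (else a 2×2 all-ones block appears), so Σ_i C(r_i, 2) ≤ C(121, 2) = 7260. By convexity Σ_i C(r_i, 2) ≥ 75·C(z/75, 2) = z(z − 75)/(2·75), giving z² − 75z − 75·121·120 ≤ 0 and hence z ≤ (1/2)[75 + √(5625 + 4·1089000)] = (1/2)[75 + √4361625] ≈ (1/2)(75 + 2088.4504) = 1081.7252.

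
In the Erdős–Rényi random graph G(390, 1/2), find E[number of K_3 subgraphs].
E[# K_3] = C(390, 3) · (1/2)^C(3, 2) = 9810580 / 2^3 = 2452645/2 = 1226322.5

For each 3-subset S of vertices (there are C(390, 3) = 9810580 such S), let X_S = 1 if S induces a K_3 (all C(3, 2) = 3 edges present). Then P(X_S = 1) = (1/2)^3 = 1/8. By linearity of expectation, E[# K_3] = C(390, 3) · (1/2)^3 = 9810580 / 8 = 2452645/2 = 1226322.5.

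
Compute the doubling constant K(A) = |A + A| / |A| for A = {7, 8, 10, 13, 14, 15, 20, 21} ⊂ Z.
K = |A + A| / |A| = 24/8 = 3

Enumerate A + A = {a + b : a, b ∈ A}. With |A| = 8, there are |A|^2 = 64 ordered sum pairs; collecting distinct values, A + A = {14, 15, 16, 17, 18, 20, 21, 22, 23, 24, 25, 26, 27, 28, 29, 30, 31, 33, 34, 35, 36, 40, 41, 42}, so |A + A| = 24. Thus K = 24/8 = 3. For comparison, the minimum possible |A + A| over all 8-element sets is 2·8 − 1 = 15 (so min K = 15/8), attained only by arithmetic progressions.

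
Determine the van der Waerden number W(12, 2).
W(12, 2) = 12 + 1 = 13

A 2-term AP is any pair of integers, so a monochromatic 2-AP exists iff some colour is used at least twice. With 12 colours, the colouring i ↦ i on {1, ..., 12} uses each colour once, avoiding any monochromatic pair, so W(12, 2) > 12. For {1, ..., 13}, pigeonhole forces two integers of the same colour, which form a monochromatic 2-AP. Hence W(12, 2) = 13.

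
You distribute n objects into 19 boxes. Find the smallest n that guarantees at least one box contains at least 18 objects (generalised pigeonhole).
n = (18 − 1)·19 + 1 = 324

By the generalised pigeonhole principle, to guarantee some box contains ≥ r objects we need more than (r − 1) · k objects total. Threshold: n = (r − 1) · k + 1. With r = 18 and k = 19: n = 17 · 19 + 1 = 323 + 1 = 324. For n = 323 = 17 · 19, we can put exactly 17 objects in every box, avoiding 18 in any single one — so 324 is tight.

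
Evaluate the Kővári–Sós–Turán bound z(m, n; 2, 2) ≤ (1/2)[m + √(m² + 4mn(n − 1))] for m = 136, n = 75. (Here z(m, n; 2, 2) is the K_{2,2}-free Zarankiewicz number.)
z(136, 75; 2, 2) ≤ (1/2)[136 + √(136² + 4·136·75·74)] = (1/2)[136 + √3037696] = 939.4494

Kővári–Sós–Turán: let r_1, ..., r_136 be the row sums and z = Σ r_i the total number of 1s. Each pair of columns can share at most one row with both entries 1 (else a 2×2 all-ones block appears), so Σ_i C(r_i, 2) ≤ C(75, 2) = 2775. By convexity Σ_i C(r_i, 2) ≥ 136·C(z/136, 2) = z(z − 136)/(2·136), giving z² − 136z − 136·75·74 ≤ 0 and hence z ≤ (1/2)[136 + √(18496 + 4·754800)] = (1/2)[136 + √3037696] ≈ (1/2)(136 + 1742.8987) = 939.4494.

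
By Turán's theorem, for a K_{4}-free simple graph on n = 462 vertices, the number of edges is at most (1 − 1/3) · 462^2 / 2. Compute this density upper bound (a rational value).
Turán density bound = (2/3) · 462^2/2 = 71148

Turán's theorem: ex(n, K_{r+1}) is achieved by the complete r-partite Turán graph T(n, r) with parts as balanced as possible, and is at most (1 − 1/r) · n^2/2. For r = 3, n = 462: the density bound is (2/3) · 213444/2 = 71148. Since 3 ∣ 462, the Turán graph T(462, 3) has parts of equal size 154, and its edge count e(T(462, 3)) = 71148 attains the density bound exactly.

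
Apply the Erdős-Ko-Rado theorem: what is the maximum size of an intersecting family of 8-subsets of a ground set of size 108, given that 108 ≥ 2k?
max |F| = C(107, 7) = 26075972546

Erdős-Ko-Rado (1961): when n ≥ 2k, max |F| = C(n−1, k−1). The bound is attained by the star {A : i ∈ A} for any fixed i ∈ [n]. Here C(108−1, 8−1) = C(107, 7) = 26075972546.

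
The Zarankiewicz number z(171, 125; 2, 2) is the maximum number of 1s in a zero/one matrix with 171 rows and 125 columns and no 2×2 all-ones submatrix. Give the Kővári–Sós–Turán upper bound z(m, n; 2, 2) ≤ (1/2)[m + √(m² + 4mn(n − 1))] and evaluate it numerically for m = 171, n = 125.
z(171, 125; 2, 2) ≤ (1/2)[171 + √(171² + 4·171·125·124)] = (1/2)[171 + √10631241] = 1715.7792

Kővári–Sós–Turán: let r_1, ..., r_171 be the row sums and z = Σ r_i the total number of 1s. Each pair of columns can share at most one row with both entries 1 (else a 2×2 all-ones block appears), so Σ_i C(r_i, 2) ≤ C(125, 2) = 7750. By convexity Σ_i C(r_i, 2) ≥ 171·C(z/171, 2) = z(z − 171)/(2·171), giving z² − 171z − 171·125·124 ≤ 0 and hence z ≤ (1/2)[171 + √(29241 + 4·2650500)] = (1/2)[171 + √10631241] ≈ (1/2)(171 + 3260.5584) = 1715.7792.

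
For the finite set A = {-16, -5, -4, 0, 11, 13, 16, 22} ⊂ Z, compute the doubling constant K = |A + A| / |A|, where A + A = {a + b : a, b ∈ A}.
K = |A + A| / |A| = 31/8

Enumerate A + A = {a + b : a, b ∈ A}. With |A| = 8, there are |A|^2 = 64 ordered sum pairs; collecting distinct values, A + A = {-32, -21, -20, -16, -10, -9, -8, -5, -4, -3, 0, 6, 7, 8, 9, 11, 12, 13, 16, 17, 18, 22, 24, 26, 27, 29, 32, 33, 35, 38, 44}, so |A + A| = 31. Thus K = 31/8. For comparison, the minimum possible |A + A| over all 8-element sets is 2·8 − 1 = 15 (so min K = 15/8), attained only by arithmetic progressions.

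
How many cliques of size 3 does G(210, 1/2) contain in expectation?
E[# K_3] = C(210, 3) · (1/2)^C(3, 2) = 1521520 / 2^3 = 190190

For each 3-subset S of vertices (there are C(210, 3) = 1521520 such S), let X_S = 1 if S induces a K_3 (all C(3, 2) = 3 edges present). Then P(X_S = 1) = (1/2)^3 = 1/8. By linearity of expectation, E[# K_3] = C(210, 3) · (1/2)^3 = 1521520 / 8 = 190190.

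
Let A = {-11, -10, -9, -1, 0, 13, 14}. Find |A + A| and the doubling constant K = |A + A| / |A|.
K = |A + A| / |A| = 22/7

Enumerate A + A = {a + b : a, b ∈ A}. With |A| = 7, there are |A|^2 = 49 ordered sum pairs; collecting distinct values, A + A = {-22, -21, -20, -19, -18, -12, -11, -10, -9, -2, -1, 0, 2, 3, 4, 5, 12, 13, 14, 26, 27, 28}, so |A + A| = 22. Thus K = 22/7. For comparison, the minimum possible |A + A| over all 7-element sets is 2·7 − 1 = 13 (so min K = 13/7), attained only by arithmetic progressions.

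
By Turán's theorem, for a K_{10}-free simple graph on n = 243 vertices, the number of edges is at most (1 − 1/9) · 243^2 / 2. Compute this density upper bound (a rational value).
Turán density bound = (8/9) · 243^2/2 = 26244

Turán's theorem: ex(n, K_{r+1}) is achieved by the complete r-partite Turán graph T(n, r) with parts as balanced as possible, and is at most (1 − 1/r) · n^2/2. For r = 9, n = 243: the density bound is (8/9) · 59049/2 = 26244. Since 9 ∣ 243, the Turán graph T(243, 9) has parts of equal size 27, and its edge count e(T(243, 9)) = 26244 attains the density bound exactly.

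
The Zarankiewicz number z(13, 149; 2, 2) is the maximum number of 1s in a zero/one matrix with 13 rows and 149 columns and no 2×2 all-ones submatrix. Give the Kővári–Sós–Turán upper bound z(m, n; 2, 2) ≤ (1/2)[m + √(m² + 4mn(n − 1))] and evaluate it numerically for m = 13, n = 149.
z(13, 149; 2, 2) ≤ (1/2)[13 + √(13² + 4·13·149·148)] = (1/2)[13 + √1146873] = 541.9608

Kővári–Sós–Turán: let r_1, ..., r_13 be the row sums and z = Σ r_i the total number of 1s. Each pair of columns can share at most one row with both entries 1 (else a 2×2 all-ones block appears), so Σ_i C(r_i, 2) ≤ C(149, 2) = 11026. By convexity Σ_i C(r_i, 2) ≥ 13·C(z/13, 2) = z(z − 13)/(2·13), giving z² − 13z − 13·149·148 ≤ 0 and hence z ≤ (1/2)[13 + √(169 + 4·286676)] = (1/2)[13 + √1146873] ≈ (1/2)(13 + 1070.9216) = 541.9608.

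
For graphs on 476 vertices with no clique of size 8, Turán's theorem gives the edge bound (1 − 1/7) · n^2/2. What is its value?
Turán density bound = (6/7) · 476^2/2 = 97104

Turán's theorem: ex(n, K_{r+1}) is achieved by the complete r-partite Turán graph T(n, r) with parts as balanced as possible, and is at most (1 − 1/r) · n^2/2. For r = 7, n = 476: the density bound is (6/7) · 226576/2 = 97104. Since 7 ∣ 476, the Turán graph T(476, 7) has parts of equal size 68, and its edge count e(T(476, 7)) = 97104 attains the density bound exactly.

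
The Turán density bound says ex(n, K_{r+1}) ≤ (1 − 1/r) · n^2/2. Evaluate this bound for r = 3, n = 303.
Turán density bound = (2/3) · 303^2/2 = 30603

Turán's theorem: ex(n, K_{r+1}) is achieved by the complete r-partite Turán graph T(n, r) with parts as balanced as possible, and is at most (1 − 1/r) · n^2/2. For r = 3, n = 303: the density bound is (2/3) · 91809/2 = 30603. Since 3 ∣ 303, the Turán graph T(303, 3) has parts of equal size 101, and its edge count e(T(303, 3)) = 30603 attains the density bound exactly.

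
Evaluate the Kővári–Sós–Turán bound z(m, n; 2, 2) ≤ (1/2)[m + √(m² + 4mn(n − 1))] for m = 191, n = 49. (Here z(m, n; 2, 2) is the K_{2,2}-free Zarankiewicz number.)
z(191, 49; 2, 2) ≤ (1/2)[191 + √(191² + 4·191·49·48)] = (1/2)[191 + √1833409] = 772.5172

Kővári–Sós–Turán: let r_1, ..., r_191 be the row sums and z = Σ r_i the total number of 1s. Each pair of columns can share at most one row with both entries 1 (else a 2×2 all-ones block appears), so Σ_i C(r_i, 2) ≤ C(49, 2) = 1176. By convexity Σ_i C(r_i, 2) ≥ 191·C(z/191, 2) = z(z − 191)/(2·191), giving z² − 191z − 191·49·48 ≤ 0 and hence z ≤ (1/2)[191 + √(36481 + 4·449232)] = (1/2)[191 + √1833409] ≈ (1/2)(191 + 1354.0343) = 772.5172.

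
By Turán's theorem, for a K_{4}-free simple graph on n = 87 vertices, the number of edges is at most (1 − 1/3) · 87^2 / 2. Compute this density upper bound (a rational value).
Turán density bound = (2/3) · 87^2/2 = 2523

Turán's theorem: ex(n, K_{r+1}) is achieved by the complete r-partite Turán graph T(n, r) with parts as balanced as possible, and is at most (1 − 1/r) · n^2/2. For r = 3, n = 87: the density bound is (2/3) · 7569/2 = 2523. Since 3 ∣ 87, the Turán graph T(87, 3) has parts of equal size 29, and its edge count e(T(87, 3)) = 2523 attains the density bound exactly.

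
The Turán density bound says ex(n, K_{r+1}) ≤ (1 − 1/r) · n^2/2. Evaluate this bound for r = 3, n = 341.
Turán density bound = (2/3) · 341^2/2 = 116281/3 ≈ 38760.3333

Turán's theorem: ex(n, K_{r+1}) is achieved by the complete r-partite Turán graph T(n, r) with parts as balanced as possible, and is at most (1 − 1/r) · n^2/2. For r = 3, n = 341: the density bound is (2/3) · 116281/2 = 116281/3 ≈ 38760.3333. The integer-valued extremum is e(T(341, 3)) = 38760, which is strictly less than the density bound 116281/3 since 3 ∤ 341 (the parts of T(341, 3) cannot all be equal).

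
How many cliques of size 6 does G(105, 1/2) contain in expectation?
E[# K_6] = C(105, 6) · (1/2)^C(6, 2) = 1609344100 / 2^15 = 402336025/8192 ≈ 49113.284302

For each 6-subset S of vertices (there are C(105, 6) = 1609344100 such S), let X_S = 1 if S induces a K_6 (all C(6, 2) = 15 edges present). Then P(X_S = 1) = (1/2)^15 = 1/32768. By linearity of expectation, E[# K_6] = C(105, 6) · (1/2)^15 = 1609344100 / 32768 = 402336025/8192 ≈ 49113.284302.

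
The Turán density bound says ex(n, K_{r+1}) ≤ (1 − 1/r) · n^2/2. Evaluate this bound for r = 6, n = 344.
Turán density bound = (5/6) · 344^2/2 = 147920/3 ≈ 49306.6667

Turán's theorem: ex(n, K_{r+1}) is achieved by the complete r-partite Turán graph T(n, r) with parts as balanced as possible, and is at most (1 − 1/r) · n^2/2. For r = 6, n = 344: the density bound is (5/6) · 118336/2 = 147920/3 ≈ 49306.6667. The integer-valued extremum is e(T(344, 6)) = 49306, which is strictly less than the density bound 147920/3 since 6 ∤ 344 (the parts of T(344, 6) cannot all be equal).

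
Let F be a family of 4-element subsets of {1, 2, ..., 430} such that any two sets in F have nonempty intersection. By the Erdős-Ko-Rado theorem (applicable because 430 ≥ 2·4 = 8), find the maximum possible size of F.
max |F| = C(429, 3) = 13067054

The Erdős-Ko-Rado theorem states: for n ≥ 2k, an intersecting family of k-subsets of an n-element set has size at most C(n − 1, k − 1), with equality for 'star' families {A ⊆ [n] : |A| = k, i ∈ A} (fix an element i). For n = 430, k = 4: C(429, 3) = 13067054.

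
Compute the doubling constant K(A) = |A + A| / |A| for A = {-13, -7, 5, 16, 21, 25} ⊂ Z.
K = |A + A| / |A| = 21/6 = 7/2

Enumerate A + A = {a + b : a, b ∈ A}. With |A| = 6, there are |A|^2 = 36 ordered sum pairs; collecting distinct values, A + A = {-26, -20, -14, -8, -2, 3, 8, 9, 10, 12, 14, 18, 21, 26, 30, 32, 37, 41, 42, 46, 50}, so |A + A| = 21. Thus K = 21/6 = 7/2. For comparison, the minimum possible |A + A| over all 6-element sets is 2·6 − 1 = 11 (so min K = 11/6), attained only by arithmetic progressions.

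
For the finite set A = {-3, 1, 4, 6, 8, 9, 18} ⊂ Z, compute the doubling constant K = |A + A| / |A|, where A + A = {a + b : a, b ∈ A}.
K = |A + A| / |A| = 24/7

Enumerate A + A = {a + b : a, b ∈ A}. With |A| = 7, there are |A|^2 = 49 ordered sum pairs; collecting distinct values, A + A = {-6, -2, 1, 2, 3, 5, 6, 7, 8, 9, 10, 12, 13, 14, 15, 16, 17, 18, 19, 22, 24, 26, 27, 36}, so |A + A| = 24. Thus K = 24/7. For comparison, the minimum possible |A + A| over all 7-element sets is 2·7 − 1 = 13 (so min K = 13/7), attained only by arithmetic progressions.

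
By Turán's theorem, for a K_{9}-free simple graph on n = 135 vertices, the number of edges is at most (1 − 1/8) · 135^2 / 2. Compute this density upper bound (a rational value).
Turán density bound = (7/8) · 135^2/2 = 127575/16 ≈ 7973.4375

Turán's theorem: ex(n, K_{r+1}) is achieved by the complete r-partite Turán graph T(n, r) with parts as balanced as possible, and is at most (1 − 1/r) · n^2/2. For r = 8, n = 135: the density bound is (7/8) · 18225/2 = 127575/16 ≈ 7973.4375. The integer-valued extremum is e(T(135, 8)) = 7973, which is strictly less than the density bound 127575/16 since 8 ∤ 135 (the parts of T(135, 8) cannot all be equal).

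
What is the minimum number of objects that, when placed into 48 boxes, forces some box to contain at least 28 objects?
n = (28 − 1)·48 + 1 = 1297

By the generalised pigeonhole principle, to guarantee some box contains ≥ r objects we need more than (r − 1) · k objects total. Threshold: n = (r − 1) · k + 1. With r = 28 and k = 48: n = 27 · 48 + 1 = 1296 + 1 = 1297. For n = 1296 = 27 · 48, we can put exactly 27 objects in every box, avoiding 28 in any single one — so 1297 is tight.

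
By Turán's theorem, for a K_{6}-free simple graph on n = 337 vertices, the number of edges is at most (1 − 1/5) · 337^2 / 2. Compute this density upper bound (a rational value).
Turán density bound = (4/5) · 337^2/2 = 227138/5 ≈ 45427.6

Turán's theorem: ex(n, K_{r+1}) is achieved by the complete r-partite Turán graph T(n, r) with parts as balanced as possible, and is at most (1 − 1/r) · n^2/2. For r = 5, n = 337: the density bound is (4/5) · 113569/2 = 227138/5 ≈ 45427.6. The integer-valued extremum is e(T(337, 5)) = 45427, which is strictly less than the density bound 227138/5 since 5 ∤ 337 (the parts of T(337, 5) cannot all be equal).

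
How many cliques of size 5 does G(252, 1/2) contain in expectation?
E[# K_5] = C(252, 5) · (1/2)^C(5, 2) = 8137369800 / 2^10 = 1017171225/128 = 7946650.1953125

For each 5-subset S of vertices (there are C(252, 5) = 8137369800 such S), let X_S = 1 if S induces a K_5 (all C(5, 2) = 10 edges present). Then P(X_S = 1) = (1/2)^10 = 1/1024. By linearity of expectation, E[# K_5] = C(252, 5) · (1/2)^10 = 8137369800 / 1024 = 1017171225/128 = 7946650.1953125.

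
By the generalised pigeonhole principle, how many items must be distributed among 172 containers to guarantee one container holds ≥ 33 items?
n = (33 − 1)·172 + 1 = 5505

By the generalised pigeonhole principle, to guarantee some box contains ≥ r objects we need more than (r − 1) · k objects total. Threshold: n = (r − 1) · k + 1. With r = 33 and k = 172: n = 32 · 172 + 1 = 5504 + 1 = 5505. For n = 5504 = 32 · 172, we can put exactly 32 objects in every box, avoiding 33 in any single one — so 5505 is tight.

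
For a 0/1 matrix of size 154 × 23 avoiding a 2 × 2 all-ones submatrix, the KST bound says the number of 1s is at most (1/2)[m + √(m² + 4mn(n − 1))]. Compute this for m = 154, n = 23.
z(154, 23; 2, 2) ≤ (1/2)[154 + √(154² + 4·154·23·22)] = (1/2)[154 + √335412] = 366.5738

Kővári–Sós–Turán: let r_1, ..., r_154 be the row sums and z = Σ r_i the total number of 1s. Each pair of columns can share at most one row with both entries 1 (else a 2×2 all-ones block appears), so Σ_i C(r_i, 2) ≤ C(23, 2) = 253. By convexity Σ_i C(r_i, 2) ≥ 154·C(z/154, 2) = z(z − 154)/(2·154), giving z² − 154z − 154·23·22 ≤ 0 and hence z ≤ (1/2)[154 + √(23716 + 4·77924)] = (1/2)[154 + √335412] ≈ (1/2)(154 + 579.1476) = 366.5738.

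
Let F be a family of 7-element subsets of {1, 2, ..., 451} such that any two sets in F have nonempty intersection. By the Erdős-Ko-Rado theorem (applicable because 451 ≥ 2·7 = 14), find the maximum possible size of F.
max |F| = C(450, 6) = 11153386834800

The Erdős-Ko-Rado theorem states: for n ≥ 2k, an intersecting family of k-subsets of an n-element set has size at most C(n − 1, k − 1), with equality for 'star' families {A ⊆ [n] : |A| = k, i ∈ A} (fix an element i). For n = 451, k = 7: C(450, 6) = 11153386834800.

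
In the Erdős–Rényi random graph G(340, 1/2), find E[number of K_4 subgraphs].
E[# K_4] = C(340, 4) · (1/2)^C(4, 2) = 547033565 / 2^6 = 8547399.453125

For each 4-subset S of vertices (there are C(340, 4) = 547033565 such S), let X_S = 1 if S induces a K_4 (all C(4, 2) = 6 edges present). Then P(X_S = 1) = (1/2)^6 = 1/64. By linearity of expectation, E[# K_4] = C(340, 4) · (1/2)^6 = 547033565 / 64 = 8547399.453125.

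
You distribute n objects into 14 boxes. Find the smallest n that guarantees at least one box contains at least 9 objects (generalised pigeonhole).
n = (9 − 1)·14 + 1 = 113

By the generalised pigeonhole principle, to guarantee some box contains ≥ r objects we need more than (r − 1) · k objects total. Threshold: n = (r − 1) · k + 1. With r = 9 and k = 14: n = 8 · 14 + 1 = 112 + 1 = 113. For n = 112 = 8 · 14, we can put exactly 8 objects in every box, avoiding 9 in any single one — so 113 is tight.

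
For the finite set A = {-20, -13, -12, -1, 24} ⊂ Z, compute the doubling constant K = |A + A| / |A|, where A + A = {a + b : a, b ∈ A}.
K = |A + A| / |A| = 15/5 = 3

Enumerate A + A = {a + b : a, b ∈ A}. With |A| = 5, there are |A|^2 = 25 ordered sum pairs; collecting distinct values, A + A = {-40, -33, -32, -26, -25, -24, -21, -14, -13, -2, 4, 11, 12, 23, 48}, so |A + A| = 15. Thus K = 15/5 = 3. For comparison, the minimum possible |A + A| over all 5-element sets is 2·5 − 1 = 9 (so min K = 9/5), attained only by arithmetic progressions.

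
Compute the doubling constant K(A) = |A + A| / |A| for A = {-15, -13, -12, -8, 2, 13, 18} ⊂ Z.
K = |A + A| / |A| = 27/7

Enumerate A + A = {a + b : a, b ∈ A}. With |A| = 7, there are |A|^2 = 49 ordered sum pairs; collecting distinct values, A + A = {-30, -28, -27, -26, -25, -24, -23, -21, -20, -16, -13, -11, -10, -6, -2, 0, 1, 3, 4, 5, 6, 10, 15, 20, 26, 31, 36}, so |A + A| = 27. Thus K = 27/7. For comparison, the minimum possible |A + A| over all 7-element sets is 2·7 − 1 = 13 (so min K = 13/7), attained only by arithmetic progressions.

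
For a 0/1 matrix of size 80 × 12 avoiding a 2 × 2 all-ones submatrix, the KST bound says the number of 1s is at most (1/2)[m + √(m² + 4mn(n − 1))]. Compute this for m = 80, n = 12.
z(80, 12; 2, 2) ≤ (1/2)[80 + √(80² + 4·80·12·11)] = (1/2)[80 + √48640] = 150.2724

Kővári–Sós–Turán: let r_1, ..., r_80 be the row sums and z = Σ r_i the total number of 1s. Each pair of columns can share at most one row with both entries 1 (else a 2×2 all-ones block appears), so Σ_i C(r_i, 2) ≤ C(12, 2) = 66. By convexity Σ_i C(r_i, 2) ≥ 80·C(z/80, 2) = z(z − 80)/(2·80), giving z² − 80z − 80·12·11 ≤ 0 and hence z ≤ (1/2)[80 + √(6400 + 4·10560)] = (1/2)[80 + √48640] ≈ (1/2)(80 + 220.5448) = 150.2724.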